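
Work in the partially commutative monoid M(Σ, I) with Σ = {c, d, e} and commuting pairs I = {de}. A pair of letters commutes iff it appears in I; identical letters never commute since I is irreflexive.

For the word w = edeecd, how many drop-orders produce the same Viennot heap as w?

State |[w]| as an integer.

4

0(e) covers ∅
1(d) covers ∅
2(e) covers 0:e
3(e) covers 2:e
4(c) covers 1:d, 3:e
5(d) covers 4:c
floor of heap: 0:e, 1:d
completions by unplaced set U, small U first (add the entries for U minus each lowest piece of U):
  |U|=1: {5}:1
  |U|=2: {4,5}:1
  |U|=3: {1,4,5}:1  {3,4,5}:1
  |U|=4: {1,3,4,5}:2  {2,3,4,5}:1
  start at 0(e): 3
  start at 1(d): 1
sum over floor = 4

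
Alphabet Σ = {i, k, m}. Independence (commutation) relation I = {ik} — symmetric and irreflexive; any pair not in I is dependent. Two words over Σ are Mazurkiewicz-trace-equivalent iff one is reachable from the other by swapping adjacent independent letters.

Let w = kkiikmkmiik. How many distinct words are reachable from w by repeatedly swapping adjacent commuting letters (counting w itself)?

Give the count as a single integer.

30

0(k) covers ∅
1(k) covers 0:k
2(i) covers ∅
3(i) covers 2:i
4(k) covers 1:k
5(m) covers 3:i, 4:k
6(k) covers 5:m
7(m) covers 6:k
8(i) covers 7:m
9(i) covers 8:i
10(k) covers 7:m
floor of heap: 0:k, 2:i
completions by unplaced set U, small U first (add the entries for U minus each lowest piece of U):
  |U|=1: {9}:1  {10}:1
  |U|=2: {8,9}:1  {9,10}:2
  |U|=3: {8,9,10}:3
  |U|=4: {7,8,9,10}:3
  |U|=5: {6,7,8,9,10}:3
  |U|=6: {5,6,7,8,9,10}:3
  |U|=7: {3,5,6,7,8,9,10}:3  {4,5,6,7,8,9,10}:3
  |U|=8: {1,4,5,6,7,8,9,10}:3  {2,3,5,6,7,8,9,10}:3  {3,4,5,6,7,8,9,10}:6
  |U|=9: {0,1,4,5,6,7,8,9,10}:3  {1,3,4,5,6,7,8,9,10}:9  {2,3,4,5,6,7,8,9,10}:9
  start at 0(k): 18
  start at 2(i): 12
sum over floor = 30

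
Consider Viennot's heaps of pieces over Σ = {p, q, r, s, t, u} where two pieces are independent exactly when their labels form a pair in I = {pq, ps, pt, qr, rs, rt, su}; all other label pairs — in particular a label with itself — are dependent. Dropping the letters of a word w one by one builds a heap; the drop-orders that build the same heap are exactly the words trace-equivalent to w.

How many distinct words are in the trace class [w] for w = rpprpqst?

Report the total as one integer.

56

0(r) covers ∅
1(p) covers 0:r
2(p) covers 1:p
3(r) covers 2:p
4(p) covers 3:r
5(q) covers ∅
6(s) covers 5:q
7(t) covers 6:s
floor of heap: 0:r, 5:q
completions by unplaced set U, small U first (add the entries for U minus each lowest piece of U):
  |U|=1: {4}:1  {7}:1
  |U|=2: {3,4}:1  {4,7}:2  {6,7}:1
  |U|=3: {2,3,4}:1  {3,4,7}:3  {4,6,7}:3  {5,6,7}:1
  |U|=4: {1,2,3,4}:1  {2,3,4,7}:4  {3,4,6,7}:6  {4,5,6,7}:4
  |U|=5: {0,1,2,3,4}:1  {1,2,3,4,7}:5  {2,3,4,6,7}:10  {3,4,5,6,7}:10
  |U|=6: {0,1,2,3,4,7}:6  {1,2,3,4,6,7}:15  {2,3,4,5,6,7}:20
  start at 0(r): 35
  start at 5(q): 21
sum over floor = 56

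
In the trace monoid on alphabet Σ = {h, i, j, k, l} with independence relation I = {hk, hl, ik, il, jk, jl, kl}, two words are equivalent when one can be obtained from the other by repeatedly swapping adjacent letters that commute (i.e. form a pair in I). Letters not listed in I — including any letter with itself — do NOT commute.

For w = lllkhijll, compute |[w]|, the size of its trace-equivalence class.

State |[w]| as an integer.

piece 0:l — minimal
piece 1:l rests on {0:l}
piece 2:l rests on {1:l}
piece 3:k — minimal
piece 4:h — minimal
piece 5:i rests on {4:h}
piece 6:j rests on {5:i}
piece 7:l rests on {2:l}
piece 8:l rests on {7:l}
minimal pieces: {0:l, 3:k, 4:h}
ways to finish when only these pieces remain (= sum over removing one remaining piece with nothing left below it):
  1 left: {3}→1  {6}→1  {8}→1
  2 left: {3,6}→2  {3,8}→2  {5,6}→1  {6,8}→2  {7,8}→1
  3 left: {2,7,8}→1  {3,5,6}→3  {3,6,8}→6  {3,7,8}→3  {4,5,6}→1  {5,6,8}→3  {6,7,8}→3
  4 left: {1,2,7,8}→1  {2,3,7,8}→4  {2,6,7,8}→4  {3,4,5,6}→4  {3,5,6,8}→12  {3,6,7,8}→12  {4,5,6,8}→4  {5,6,7,8}→6
  5 left: {0,1,2,7,8}→1  {1,2,3,7,8}→5  {1,2,6,7,8}→5  {2,3,6,7,8}→20  {2,5,6,7,8}→10  {3,4,5,6,8}→20  {3,5,6,7,8}→30  {4,5,6,7,8}→10
  6 left: {0,1,2,3,7,8}→6  {0,1,2,6,7,8}→6  {1,2,3,6,7,8}→30  {1,2,5,6,7,8}→15  {2,3,5,6,7,8}→60  {2,4,5,6,7,8}→20  {3,4,5,6,7,8}→60
  7 left: {0,1,2,3,6,7,8}→42  {0,1,2,5,6,7,8}→21  {1,2,3,5,6,7,8}→105  {1,2,4,5,6,7,8}→35  {2,3,4,5,6,7,8}→140
  placing 0:l first → 280 extensions
  placing 3:k first → 56 extensions
  placing 4:h first → 168 extensions
total linear extensions = 504

504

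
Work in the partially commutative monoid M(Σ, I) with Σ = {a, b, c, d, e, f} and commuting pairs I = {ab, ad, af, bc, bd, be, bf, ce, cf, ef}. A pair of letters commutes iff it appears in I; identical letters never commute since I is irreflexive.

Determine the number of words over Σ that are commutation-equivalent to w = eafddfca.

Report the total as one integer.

drop 0:e onto floor
drop 1:a onto {0:e}
drop 2:f onto floor
drop 3:d onto {0:e, 2:f}
drop 4:d onto {3:d}
drop 5:f onto {4:d}
drop 6:c onto {1:a, 4:d}
drop 7:a onto {6:c}
ground layer = {0:e, 2:f}
drop-orders for the pieces not yet dropped (sum over which currently-grounded one goes next):
  1 to go: {5} 1  {7} 1
  2 to go: {5,7} 2  {6,7} 1
  3 to go: {1,6,7} 1  {5,6,7} 3
  4 to go: {1,5,6,7} 4  {4,5,6,7} 3
  5 to go: {1,4,5,6,7} 7  {3,4,5,6,7} 3
  6 to go: {1,3,4,5,6,7} 10  {2,3,4,5,6,7} 3
  if 0:e drops first: 13 orders
  if 2:f drops first: 10 orders
heap linearizations: 23

23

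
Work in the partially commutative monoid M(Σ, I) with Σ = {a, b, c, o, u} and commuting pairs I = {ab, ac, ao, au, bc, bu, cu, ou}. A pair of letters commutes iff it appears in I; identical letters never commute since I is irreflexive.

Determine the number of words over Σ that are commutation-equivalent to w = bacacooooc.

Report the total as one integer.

135

drop 0:b onto floor
drop 1:a onto floor
drop 2:c onto floor
drop 3:a onto {1:a}
drop 4:c onto {2:c}
drop 5:o onto {0:b, 4:c}
drop 6:o onto {5:o}
drop 7:o onto {6:o}
drop 8:o onto {7:o}
drop 9:c onto {8:o}
ground layer = {0:b, 1:a, 2:c}
drop-orders for the pieces not yet dropped (sum over which currently-grounded one goes next):
  1 to go: {3} 1  {9} 1
  2 to go: {1,3} 1  {3,9} 2  {8,9} 1
  3 to go: {1,3,9} 3  {3,8,9} 3  {7,8,9} 1
  4 to go: {1,3,8,9} 6  {3,7,8,9} 4  {6,7,8,9} 1
  5 to go: {1,3,7,8,9} 10  {3,6,7,8,9} 5  {5,6,7,8,9} 1
  6 to go: {0,5,6,7,8,9} 1  {1,3,6,7,8,9} 15  {3,5,6,7,8,9} 6  {4,5,6,7,8,9} 1
  7 to go: {0,3,5,6,7,8,9} 7  {0,4,5,6,7,8,9} 2  {1,3,5,6,7,8,9} 21  {2,4,5,6,7,8,9} 1  {3,4,5,6,7,8,9} 7
  8 to go: {0,1,3,5,6,7,8,9} 28  {0,2,4,5,6,7,8,9} 3  {0,3,4,5,6,7,8,9} 16  {1,3,4,5,6,7,8,9} 28  {2,3,4,5,6,7,8,9} 8
  if 0:b drops first: 36 orders
  if 1:a drops first: 27 orders
  if 2:c drops first: 72 orders
heap linearizations: 135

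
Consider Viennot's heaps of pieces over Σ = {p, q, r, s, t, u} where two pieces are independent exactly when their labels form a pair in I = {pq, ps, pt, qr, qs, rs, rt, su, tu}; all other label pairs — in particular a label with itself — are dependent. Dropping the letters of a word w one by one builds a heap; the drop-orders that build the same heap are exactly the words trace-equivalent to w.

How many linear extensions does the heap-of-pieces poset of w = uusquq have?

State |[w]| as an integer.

piece 0:u — minimal
piece 1:u rests on {0:u}
piece 2:s — minimal
piece 3:q rests on {1:u}
piece 4:u rests on {3:q}
piece 5:q rests on {4:u}
minimal pieces: {0:u, 2:s}
ways to finish when only these pieces remain (= sum over removing one remaining piece with nothing left below it):
  1 left: {2}→1  {5}→1
  2 left: {2,5}→2  {4,5}→1
  3 left: {2,4,5}→3  {3,4,5}→1
  4 left: {1,3,4,5}→1  {2,3,4,5}→4
  placing 0:u first → 5 extensions
  placing 2:s first → 1 extensions
total linear extensions = 6

6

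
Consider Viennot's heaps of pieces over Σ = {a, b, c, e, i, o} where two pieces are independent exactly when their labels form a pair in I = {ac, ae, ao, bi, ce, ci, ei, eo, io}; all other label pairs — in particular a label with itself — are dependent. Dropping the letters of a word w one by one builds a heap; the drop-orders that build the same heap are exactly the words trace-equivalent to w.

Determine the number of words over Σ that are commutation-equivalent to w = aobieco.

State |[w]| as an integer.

0(a) covers ∅
1(o) covers ∅
2(b) covers 0:a, 1:o
3(i) covers 0:a
4(e) covers 2:b
5(c) covers 2:b
6(o) covers 5:c
floor of heap: 0:a, 1:o
completions by unplaced set U, small U first (add the entries for U minus each lowest piece of U):
  |U|=1: {3}:1  {4}:1  {6}:1
  |U|=2: {3,4}:2  {3,6}:2  {4,6}:2  {5,6}:1
  |U|=3: {3,4,6}:6  {3,5,6}:3  {4,5,6}:3
  |U|=4: {2,4,5,6}:3  {3,4,5,6}:12
  |U|=5: {1,2,4,5,6}:3  {2,3,4,5,6}:15
  start at 0(a): 18
  start at 1(o): 15
sum over floor = 33

33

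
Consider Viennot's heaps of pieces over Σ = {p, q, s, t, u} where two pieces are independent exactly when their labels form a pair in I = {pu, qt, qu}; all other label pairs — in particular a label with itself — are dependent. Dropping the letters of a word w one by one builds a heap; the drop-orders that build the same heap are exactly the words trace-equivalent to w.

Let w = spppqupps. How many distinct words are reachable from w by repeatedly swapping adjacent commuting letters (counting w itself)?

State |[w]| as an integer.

piece 0:s — minimal
piece 1:p rests on {0:s}
piece 2:p rests on {1:p}
piece 3:p rests on {2:p}
piece 4:q rests on {3:p}
piece 5:u rests on {0:s}
piece 6:p rests on {4:q}
piece 7:p rests on {6:p}
piece 8:s rests on {5:u, 7:p}
minimal pieces: {0:s}
ways to finish when only these pieces remain (= sum over removing one remaining piece with nothing left below it):
  1 left: {8}→1
  2 left: {5,8}→1  {7,8}→1
  3 left: {5,7,8}→2  {6,7,8}→1
  4 left: {4,6,7,8}→1  {5,6,7,8}→3
  5 left: {3,4,6,7,8}→1  {4,5,6,7,8}→4
  6 left: {2,3,4,6,7,8}→1  {3,4,5,6,7,8}→5
  7 left: {1,2,3,4,6,7,8}→1  {2,3,4,5,6,7,8}→6
  placing 0:s first → 7 extensions

7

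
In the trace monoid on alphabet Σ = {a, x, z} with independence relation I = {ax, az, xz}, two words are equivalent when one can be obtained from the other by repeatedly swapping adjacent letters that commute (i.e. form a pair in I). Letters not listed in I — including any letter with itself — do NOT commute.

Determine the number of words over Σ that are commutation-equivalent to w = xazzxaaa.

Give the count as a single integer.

420

#0=x has no predecessor
#1=a has no predecessor
#2=z has no predecessor
#3=z depends on [2:z]
#4=x depends on [0:x]
#5=a depends on [1:a]
#6=a depends on [5:a]
#7=a depends on [6:a]
sources: [0:x, 1:a, 2:z]
N(rest) = Σ N(rest − s) over sources s of rest; N(one piece) = 1:
  size 1 → [3]=1  [4]=1  [7]=1
  size 2 → [0,4]=1  [2,3]=1  [3,4]=2  [3,7]=2  [4,7]=2  [6,7]=1
  size 3 → [0,3,4]=3  [0,4,7]=3  [2,3,4]=3  [2,3,7]=3  [3,4,7]=6  [3,6,7]=3  [4,6,7]=3  [5,6,7]=1
  size 4 → [0,2,3,4]=6  [0,3,4,7]=12  [0,4,6,7]=6  [1,5,6,7]=1  [2,3,4,7]=12  [2,3,6,7]=6  [3,4,6,7]=12  [3,5,6,7]=4  [4,5,6,7]=4
  size 5 → [0,2,3,4,7]=30  [0,3,4,6,7]=30  [0,4,5,6,7]=10  [1,3,5,6,7]=5  [1,4,5,6,7]=5  [2,3,4,6,7]=30  [2,3,5,6,7]=10  [3,4,5,6,7]=20
  size 6 → [0,1,4,5,6,7]=15  [0,2,3,4,6,7]=90  [0,3,4,5,6,7]=60  [1,2,3,5,6,7]=15  [1,3,4,5,6,7]=30  [2,3,4,5,6,7]=60
  first=0(x) contributes 105
  first=1(a) contributes 210
  first=2(z) contributes 105
|[w]| = 420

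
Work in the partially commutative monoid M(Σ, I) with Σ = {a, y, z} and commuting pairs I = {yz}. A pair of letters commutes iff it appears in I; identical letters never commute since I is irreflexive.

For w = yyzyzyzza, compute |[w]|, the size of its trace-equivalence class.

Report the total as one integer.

70

piece 0:y — minimal
piece 1:y rests on {0:y}
piece 2:z — minimal
piece 3:y rests on {1:y}
piece 4:z rests on {2:z}
piece 5:y rests on {3:y}
piece 6:z rests on {4:z}
piece 7:z rests on {6:z}
piece 8:a rests on {5:y, 7:z}
minimal pieces: {0:y, 2:z}
ways to finish when only these pieces remain (= sum over removing one remaining piece with nothing left below it):
  1 left: {8}→1
  2 left: {5,8}→1  {7,8}→1
  3 left: {3,5,8}→1  {5,7,8}→2  {6,7,8}→1
  4 left: {1,3,5,8}→1  {3,5,7,8}→3  {4,6,7,8}→1  {5,6,7,8}→3
  5 left: {0,1,3,5,8}→1  {1,3,5,7,8}→4  {2,4,6,7,8}→1  {3,5,6,7,8}→6  {4,5,6,7,8}→4
  6 left: {0,1,3,5,7,8}→5  {1,3,5,6,7,8}→10  {2,4,5,6,7,8}→5  {3,4,5,6,7,8}→10
  7 left: {0,1,3,5,6,7,8}→15  {1,3,4,5,6,7,8}→20  {2,3,4,5,6,7,8}→15
  placing 0:y first → 35 extensions
  placing 2:z first → 35 extensions
total linear extensions = 70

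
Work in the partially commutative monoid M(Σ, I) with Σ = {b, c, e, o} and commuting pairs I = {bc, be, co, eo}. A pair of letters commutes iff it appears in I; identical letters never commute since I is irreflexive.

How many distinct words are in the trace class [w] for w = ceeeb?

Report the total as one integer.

5

#0=c has no predecessor
#1=e depends on [0:c]
#2=e depends on [1:e]
#3=e depends on [2:e]
#4=b has no predecessor
sources: [0:c, 4:b]
N(rest) = Σ N(rest − s) over sources s of rest; N(one piece) = 1:
  size 1 → [3]=1  [4]=1
  size 2 → [2,3]=1  [3,4]=2
  size 3 → [1,2,3]=1  [2,3,4]=3
  first=0(c) contributes 4
  first=4(b) contributes 1
|[w]| = 5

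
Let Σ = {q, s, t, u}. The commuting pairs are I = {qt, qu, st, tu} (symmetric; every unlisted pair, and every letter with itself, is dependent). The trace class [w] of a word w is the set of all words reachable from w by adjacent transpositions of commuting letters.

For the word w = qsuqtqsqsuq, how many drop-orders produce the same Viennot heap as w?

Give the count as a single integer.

66

piece 0:q — minimal
piece 1:s rests on {0:q}
piece 2:u rests on {1:s}
piece 3:q rests on {1:s}
piece 4:t — minimal
piece 5:q rests on {3:q}
piece 6:s rests on {2:u, 5:q}
piece 7:q rests on {6:s}
piece 8:s rests on {7:q}
piece 9:u rests on {8:s}
piece 10:q rests on {8:s}
minimal pieces: {0:q, 4:t}
ways to finish when only these pieces remain (= sum over removing one remaining piece with nothing left below it):
  1 left: {4}→1  {9}→1  {10}→1
  2 left: {4,9}→2  {4,10}→2  {9,10}→2
  3 left: {4,9,10}→6  {8,9,10}→2
  4 left: {4,8,9,10}→8  {7,8,9,10}→2
  5 left: {4,7,8,9,10}→10  {6,7,8,9,10}→2
  6 left: {2,6,7,8,9,10}→2  {4,6,7,8,9,10}→12  {5,6,7,8,9,10}→2
  7 left: {2,4,6,7,8,9,10}→14  {2,5,6,7,8,9,10}→4  {3,5,6,7,8,9,10}→2  {4,5,6,7,8,9,10}→14
  8 left: {2,3,5,6,7,8,9,10}→6  {2,4,5,6,7,8,9,10}→32  {3,4,5,6,7,8,9,10}→16
  9 left: {1,2,3,5,6,7,8,9,10}→6  {2,3,4,5,6,7,8,9,10}→54
  placing 0:q first → 60 extensions
  placing 4:t first → 6 extensions
total linear extensions = 66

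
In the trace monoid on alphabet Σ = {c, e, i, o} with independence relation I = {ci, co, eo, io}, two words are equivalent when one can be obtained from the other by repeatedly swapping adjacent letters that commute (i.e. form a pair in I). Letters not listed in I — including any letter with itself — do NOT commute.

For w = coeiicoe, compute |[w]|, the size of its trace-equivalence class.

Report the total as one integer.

0(c) covers ∅
1(o) covers ∅
2(e) covers 0:c
3(i) covers 2:e
4(i) covers 3:i
5(c) covers 2:e
6(o) covers 1:o
7(e) covers 4:i, 5:c
floor of heap: 0:c, 1:o
completions by unplaced set U, small U first (add the entries for U minus each lowest piece of U):
  |U|=1: {6}:1  {7}:1
  |U|=2: {1,6}:1  {4,7}:1  {5,7}:1  {6,7}:2
  |U|=3: {1,6,7}:3  {3,4,7}:1  {4,5,7}:2  {4,6,7}:3  {5,6,7}:3
  |U|=4: {1,4,6,7}:6  {1,5,6,7}:6  {3,4,5,7}:3  {3,4,6,7}:4  {4,5,6,7}:8
  |U|=5: {1,3,4,6,7}:10  {1,4,5,6,7}:20  {2,3,4,5,7}:3  {3,4,5,6,7}:15
  |U|=6: {0,2,3,4,5,7}:3  {1,3,4,5,6,7}:45  {2,3,4,5,6,7}:18
  start at 0(c): 63
  start at 1(o): 21
sum over floor = 84

84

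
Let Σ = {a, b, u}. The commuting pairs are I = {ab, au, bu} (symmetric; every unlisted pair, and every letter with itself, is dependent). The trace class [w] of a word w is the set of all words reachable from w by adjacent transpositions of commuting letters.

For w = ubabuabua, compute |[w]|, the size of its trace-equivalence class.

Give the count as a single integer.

drop 0:u onto floor
drop 1:b onto floor
drop 2:a onto floor
drop 3:b onto {1:b}
drop 4:u onto {0:u}
drop 5:a onto {2:a}
drop 6:b onto {3:b}
drop 7:u onto {4:u}
drop 8:a onto {5:a}
ground layer = {0:u, 1:b, 2:a}
drop-orders for the pieces not yet dropped (sum over which currently-grounded one goes next):
  1 to go: {6} 1  {7} 1  {8} 1
  2 to go: {3,6} 1  {4,7} 1  {5,8} 1  {6,7} 2  {6,8} 2  {7,8} 2
  3 to go: {0,4,7} 1  {1,3,6} 1  {2,5,8} 1  {3,6,7} 3  {3,6,8} 3  {4,6,7} 3  {4,7,8} 3  {5,6,8} 3  {5,7,8} 3  {6,7,8} 6
  4 to go: {0,4,6,7} 4  {0,4,7,8} 4  {1,3,6,7} 4  {1,3,6,8} 4  {2,5,6,8} 4  {2,5,7,8} 4  {3,4,6,7} 6  {3,5,6,8} 6  {3,6,7,8} 12  {4,5,7,8} 6  {4,6,7,8} 12  {5,6,7,8} 12
  5 to go: {0,3,4,6,7} 10  {0,4,5,7,8} 10  {0,4,6,7,8} 20  {1,3,4,6,7} 10  {1,3,5,6,8} 10  {1,3,6,7,8} 20  {2,3,5,6,8} 10  {2,4,5,7,8} 10  {2,5,6,7,8} 20  {3,4,6,7,8} 30  {3,5,6,7,8} 30  {4,5,6,7,8} 30
  6 to go: {0,1,3,4,6,7} 20  {0,2,4,5,7,8} 20  {0,3,4,6,7,8} 60  {0,4,5,6,7,8} 60  {1,2,3,5,6,8} 20  {1,3,4,6,7,8} 60  {1,3,5,6,7,8} 60  {2,3,5,6,7,8} 60  {2,4,5,6,7,8} 60  {3,4,5,6,7,8} 90
  7 to go: {0,1,3,4,6,7,8} 140  {0,2,4,5,6,7,8} 140  {0,3,4,5,6,7,8} 210  {1,2,3,5,6,7,8} 140  {1,3,4,5,6,7,8} 210  {2,3,4,5,6,7,8} 210
  if 0:u drops first: 560 orders
  if 1:b drops first: 560 orders
  if 2:a drops first: 560 orders
heap linearizations: 1680

1680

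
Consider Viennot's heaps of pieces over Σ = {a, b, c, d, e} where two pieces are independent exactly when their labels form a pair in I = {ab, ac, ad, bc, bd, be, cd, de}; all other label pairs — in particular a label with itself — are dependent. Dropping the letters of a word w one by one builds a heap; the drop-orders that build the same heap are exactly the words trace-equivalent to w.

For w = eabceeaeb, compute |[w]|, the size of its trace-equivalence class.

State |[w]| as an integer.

72

#0=e has no predecessor
#1=a depends on [0:e]
#2=b has no predecessor
#3=c depends on [0:e]
#4=e depends on [1:a, 3:c]
#5=e depends on [4:e]
#6=a depends on [5:e]
#7=e depends on [6:a]
#8=b depends on [2:b]
sources: [0:e, 2:b]
N(rest) = Σ N(rest − s) over sources s of rest; N(one piece) = 1:
  size 1 → [7]=1  [8]=1
  size 2 → [2,8]=1  [6,7]=1  [7,8]=2
  size 3 → [2,7,8]=3  [5,6,7]=1  [6,7,8]=3
  size 4 → [2,6,7,8]=6  [4,5,6,7]=1  [5,6,7,8]=4
  size 5 → [1,4,5,6,7]=1  [2,5,6,7,8]=10  [3,4,5,6,7]=1  [4,5,6,7,8]=5
  size 6 → [1,3,4,5,6,7]=2  [1,4,5,6,7,8]=6  [2,4,5,6,7,8]=15  [3,4,5,6,7,8]=6
  size 7 → [0,1,3,4,5,6,7]=2  [1,2,4,5,6,7,8]=21  [1,3,4,5,6,7,8]=14  [2,3,4,5,6,7,8]=21
  first=0(e) contributes 56
  first=2(b) contributes 16
|[w]| = 72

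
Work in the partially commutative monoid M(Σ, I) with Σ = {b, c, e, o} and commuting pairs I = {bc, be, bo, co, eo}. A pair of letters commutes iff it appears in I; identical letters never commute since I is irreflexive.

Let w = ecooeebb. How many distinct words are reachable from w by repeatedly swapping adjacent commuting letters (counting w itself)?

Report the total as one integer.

#0=e has no predecessor
#1=c depends on [0:e]
#2=o has no predecessor
#3=o depends on [2:o]
#4=e depends on [1:c]
#5=e depends on [4:e]
#6=b has no predecessor
#7=b depends on [6:b]
sources: [0:e, 2:o, 6:b]
N(rest) = Σ N(rest − s) over sources s of rest; N(one piece) = 1:
  size 1 → [3]=1  [5]=1  [7]=1
  size 2 → [2,3]=1  [3,5]=2  [3,7]=2  [4,5]=1  [5,7]=2  [6,7]=1
  size 3 → [1,4,5]=1  [2,3,5]=3  [2,3,7]=3  [3,4,5]=3  [3,5,7]=6  [3,6,7]=3  [4,5,7]=3  [5,6,7]=3
  size 4 → [0,1,4,5]=1  [1,3,4,5]=4  [1,4,5,7]=4  [2,3,4,5]=6  [2,3,5,7]=12  [2,3,6,7]=6  [3,4,5,7]=12  [3,5,6,7]=12  [4,5,6,7]=6
  size 5 → [0,1,3,4,5]=5  [0,1,4,5,7]=5  [1,2,3,4,5]=10  [1,3,4,5,7]=20  [1,4,5,6,7]=10  [2,3,4,5,7]=30  [2,3,5,6,7]=30  [3,4,5,6,7]=30
  size 6 → [0,1,2,3,4,5]=15  [0,1,3,4,5,7]=30  [0,1,4,5,6,7]=15  [1,2,3,4,5,7]=60  [1,3,4,5,6,7]=60  [2,3,4,5,6,7]=90
  first=0(e) contributes 210
  first=2(o) contributes 105
  first=6(b) contributes 105
|[w]| = 420

420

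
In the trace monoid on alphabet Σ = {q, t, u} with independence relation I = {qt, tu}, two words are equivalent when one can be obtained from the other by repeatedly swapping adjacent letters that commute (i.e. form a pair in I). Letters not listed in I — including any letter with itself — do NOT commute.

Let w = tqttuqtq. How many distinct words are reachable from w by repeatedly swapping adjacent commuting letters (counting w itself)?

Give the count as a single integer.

70

#0=t has no predecessor
#1=q has no predecessor
#2=t depends on [0:t]
#3=t depends on [2:t]
#4=u depends on [1:q]
#5=q depends on [4:u]
#6=t depends on [3:t]
#7=q depends on [5:q]
sources: [0:t, 1:q]
N(rest) = Σ N(rest − s) over sources s of rest; N(one piece) = 1:
  size 1 → [6]=1  [7]=1
  size 2 → [3,6]=1  [5,7]=1  [6,7]=2
  size 3 → [2,3,6]=1  [3,6,7]=3  [4,5,7]=1  [5,6,7]=3
  size 4 → [0,2,3,6]=1  [1,4,5,7]=1  [2,3,6,7]=4  [3,5,6,7]=6  [4,5,6,7]=4
  size 5 → [0,2,3,6,7]=5  [1,4,5,6,7]=5  [2,3,5,6,7]=10  [3,4,5,6,7]=10
  size 6 → [0,2,3,5,6,7]=15  [1,3,4,5,6,7]=15  [2,3,4,5,6,7]=20
  first=0(t) contributes 35
  first=1(q) contributes 35
|[w]| = 70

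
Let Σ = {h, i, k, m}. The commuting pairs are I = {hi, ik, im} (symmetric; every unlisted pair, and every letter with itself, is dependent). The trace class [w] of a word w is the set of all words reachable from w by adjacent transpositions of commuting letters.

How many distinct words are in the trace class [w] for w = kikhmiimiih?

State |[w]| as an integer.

462

drop 0:k onto floor
drop 1:i onto floor
drop 2:k onto {0:k}
drop 3:h onto {2:k}
drop 4:m onto {3:h}
drop 5:i onto {1:i}
drop 6:i onto {5:i}
drop 7:m onto {4:m}
drop 8:i onto {6:i}
drop 9:i onto {8:i}
drop 10:h onto {7:m}
ground layer = {0:k, 1:i}
drop-orders for the pieces not yet dropped (sum over which currently-grounded one goes next):
  1 to go: {9} 1  {10} 1
  2 to go: {7,10} 1  {8,9} 1  {9,10} 2
  3 to go: {4,7,10} 1  {6,8,9} 1  {7,9,10} 3  {8,9,10} 3
  4 to go: {3,4,7,10} 1  {4,7,9,10} 4  {5,6,8,9} 1  {6,8,9,10} 4  {7,8,9,10} 6
  5 to go: {1,5,6,8,9} 1  {2,3,4,7,10} 1  {3,4,7,9,10} 5  {4,7,8,9,10} 10  {5,6,8,9,10} 5  {6,7,8,9,10} 10
  6 to go: {0,2,3,4,7,10} 1  {1,5,6,8,9,10} 6  {2,3,4,7,9,10} 6  {3,4,7,8,9,10} 15  {4,6,7,8,9,10} 20  {5,6,7,8,9,10} 15
  7 to go: {0,2,3,4,7,9,10} 7  {1,5,6,7,8,9,10} 21  {2,3,4,7,8,9,10} 21  {3,4,6,7,8,9,10} 35  {4,5,6,7,8,9,10} 35
  8 to go: {0,2,3,4,7,8,9,10} 28  {1,4,5,6,7,8,9,10} 56  {2,3,4,6,7,8,9,10} 56  {3,4,5,6,7,8,9,10} 70
  9 to go: {0,2,3,4,6,7,8,9,10} 84  {1,3,4,5,6,7,8,9,10} 126  {2,3,4,5,6,7,8,9,10} 126
  if 0:k drops first: 252 orders
  if 1:i drops first: 210 orders
heap linearizations: 462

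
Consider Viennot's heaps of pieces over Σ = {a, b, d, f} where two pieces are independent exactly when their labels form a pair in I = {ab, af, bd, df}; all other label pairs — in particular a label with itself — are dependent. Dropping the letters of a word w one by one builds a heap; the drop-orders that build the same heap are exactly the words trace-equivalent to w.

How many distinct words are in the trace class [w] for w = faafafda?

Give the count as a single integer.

56

drop 0:f onto floor
drop 1:a onto floor
drop 2:a onto {1:a}
drop 3:f onto {0:f}
drop 4:a onto {2:a}
drop 5:f onto {3:f}
drop 6:d onto {4:a}
drop 7:a onto {6:d}
ground layer = {0:f, 1:a}
drop-orders for the pieces not yet dropped (sum over which currently-grounded one goes next):
  1 to go: {5} 1  {7} 1
  2 to go: {3,5} 1  {5,7} 2  {6,7} 1
  3 to go: {0,3,5} 1  {3,5,7} 3  {4,6,7} 1  {5,6,7} 3
  4 to go: {0,3,5,7} 4  {2,4,6,7} 1  {3,5,6,7} 6  {4,5,6,7} 4
  5 to go: {0,3,5,6,7} 10  {1,2,4,6,7} 1  {2,4,5,6,7} 5  {3,4,5,6,7} 10
  6 to go: {0,3,4,5,6,7} 20  {1,2,4,5,6,7} 6  {2,3,4,5,6,7} 15
  if 0:f drops first: 21 orders
  if 1:a drops first: 35 orders
heap linearizations: 56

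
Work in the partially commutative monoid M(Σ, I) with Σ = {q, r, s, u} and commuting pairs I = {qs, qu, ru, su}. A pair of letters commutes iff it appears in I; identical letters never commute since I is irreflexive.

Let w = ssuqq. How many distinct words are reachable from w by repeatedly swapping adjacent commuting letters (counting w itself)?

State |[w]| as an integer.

drop 0:s onto floor
drop 1:s onto {0:s}
drop 2:u onto floor
drop 3:q onto floor
drop 4:q onto {3:q}
ground layer = {0:s, 2:u, 3:q}
drop-orders for the pieces not yet dropped (sum over which currently-grounded one goes next):
  1 to go: {1} 1  {2} 1  {4} 1
  2 to go: {0,1} 1  {1,2} 2  {1,4} 2  {2,4} 2  {3,4} 1
  3 to go: {0,1,2} 3  {0,1,4} 3  {1,2,4} 6  {1,3,4} 3  {2,3,4} 3
  if 0:s drops first: 12 orders
  if 2:u drops first: 6 orders
  if 3:q drops first: 12 orders
heap linearizations: 30

30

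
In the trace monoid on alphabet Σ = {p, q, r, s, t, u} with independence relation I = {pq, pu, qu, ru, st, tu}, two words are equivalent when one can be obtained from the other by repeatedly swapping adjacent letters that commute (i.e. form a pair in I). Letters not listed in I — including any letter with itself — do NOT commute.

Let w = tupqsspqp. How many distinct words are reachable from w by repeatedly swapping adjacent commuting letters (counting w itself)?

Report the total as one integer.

drop 0:t onto floor
drop 1:u onto floor
drop 2:p onto {0:t}
drop 3:q onto {0:t}
drop 4:s onto {1:u, 2:p, 3:q}
drop 5:s onto {4:s}
drop 6:p onto {5:s}
drop 7:q onto {5:s}
drop 8:p onto {6:p}
ground layer = {0:t, 1:u}
drop-orders for the pieces not yet dropped (sum over which currently-grounded one goes next):
  1 to go: {7} 1  {8} 1
  2 to go: {6,8} 1  {7,8} 2
  3 to go: {6,7,8} 3
  4 to go: {5,6,7,8} 3
  5 to go: {4,5,6,7,8} 3
  6 to go: {1,4,5,6,7,8} 3  {2,4,5,6,7,8} 3  {3,4,5,6,7,8} 3
  7 to go: {1,2,4,5,6,7,8} 6  {1,3,4,5,6,7,8} 6  {2,3,4,5,6,7,8} 6
  if 0:t drops first: 18 orders
  if 1:u drops first: 6 orders
heap linearizations: 24

24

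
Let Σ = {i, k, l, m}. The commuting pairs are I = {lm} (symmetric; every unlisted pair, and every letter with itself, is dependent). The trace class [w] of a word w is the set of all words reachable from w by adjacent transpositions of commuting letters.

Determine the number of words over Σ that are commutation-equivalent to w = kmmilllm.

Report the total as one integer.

piece 0:k — minimal
piece 1:m rests on {0:k}
piece 2:m rests on {1:m}
piece 3:i rests on {2:m}
piece 4:l rests on {3:i}
piece 5:l rests on {4:l}
piece 6:l rests on {5:l}
piece 7:m rests on {3:i}
minimal pieces: {0:k}
ways to finish when only these pieces remain (= sum over removing one remaining piece with nothing left below it):
  1 left: {6}→1  {7}→1
  2 left: {5,6}→1  {6,7}→2
  3 left: {4,5,6}→1  {5,6,7}→3
  4 left: {4,5,6,7}→4
  5 left: {3,4,5,6,7}→4
  6 left: {2,3,4,5,6,7}→4
  placing 0:k first → 4 extensions

4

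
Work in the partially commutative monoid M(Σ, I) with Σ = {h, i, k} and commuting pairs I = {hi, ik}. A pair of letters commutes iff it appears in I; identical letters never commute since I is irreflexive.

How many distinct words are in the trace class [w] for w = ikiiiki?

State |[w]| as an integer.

0(i) covers ∅
1(k) covers ∅
2(i) covers 0:i
3(i) covers 2:i
4(i) covers 3:i
5(k) covers 1:k
6(i) covers 4:i
floor of heap: 0:i, 1:k
completions by unplaced set U, small U first (add the entries for U minus each lowest piece of U):
  |U|=1: {5}:1  {6}:1
  |U|=2: {1,5}:1  {4,6}:1  {5,6}:2
  |U|=3: {1,5,6}:3  {3,4,6}:1  {4,5,6}:3
  |U|=4: {1,4,5,6}:6  {2,3,4,6}:1  {3,4,5,6}:4
  |U|=5: {0,2,3,4,6}:1  {1,3,4,5,6}:10  {2,3,4,5,6}:5
  start at 0(i): 15
  start at 1(k): 6
sum over floor = 21

21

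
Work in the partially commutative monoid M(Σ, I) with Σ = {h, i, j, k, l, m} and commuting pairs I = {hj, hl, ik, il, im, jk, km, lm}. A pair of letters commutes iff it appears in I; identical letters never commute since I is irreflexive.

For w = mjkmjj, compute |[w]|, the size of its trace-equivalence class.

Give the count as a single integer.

0(m) covers ∅
1(j) covers 0:m
2(k) covers ∅
3(m) covers 1:j
4(j) covers 3:m
5(j) covers 4:j
floor of heap: 0:m, 2:k
completions by unplaced set U, small U first (add the entries for U minus each lowest piece of U):
  |U|=1: {2}:1  {5}:1
  |U|=2: {2,5}:2  {4,5}:1
  |U|=3: {2,4,5}:3  {3,4,5}:1
  |U|=4: {1,3,4,5}:1  {2,3,4,5}:4
  start at 0(m): 5
  start at 2(k): 1
sum over floor = 6

6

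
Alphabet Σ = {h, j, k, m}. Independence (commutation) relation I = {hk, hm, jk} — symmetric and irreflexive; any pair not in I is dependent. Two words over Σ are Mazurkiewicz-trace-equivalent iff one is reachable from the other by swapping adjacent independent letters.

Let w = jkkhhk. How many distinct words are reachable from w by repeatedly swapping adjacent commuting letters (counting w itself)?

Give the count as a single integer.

#0=j has no predecessor
#1=k has no predecessor
#2=k depends on [1:k]
#3=h depends on [0:j]
#4=h depends on [3:h]
#5=k depends on [2:k]
sources: [0:j, 1:k]
N(rest) = Σ N(rest − s) over sources s of rest; N(one piece) = 1:
  size 1 → [4]=1  [5]=1
  size 2 → [2,5]=1  [3,4]=1  [4,5]=2
  size 3 → [0,3,4]=1  [1,2,5]=1  [2,4,5]=3  [3,4,5]=3
  size 4 → [0,3,4,5]=4  [1,2,4,5]=4  [2,3,4,5]=6
  first=0(j) contributes 10
  first=1(k) contributes 10
|[w]| = 20

20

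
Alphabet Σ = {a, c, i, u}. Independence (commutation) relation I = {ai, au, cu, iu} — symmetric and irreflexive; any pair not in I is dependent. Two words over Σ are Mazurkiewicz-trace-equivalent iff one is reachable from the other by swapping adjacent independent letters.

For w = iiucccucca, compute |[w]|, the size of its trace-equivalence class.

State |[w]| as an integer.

#0=i has no predecessor
#1=i depends on [0:i]
#2=u has no predecessor
#3=c depends on [1:i]
#4=c depends on [3:c]
#5=c depends on [4:c]
#6=u depends on [2:u]
#7=c depends on [5:c]
#8=c depends on [7:c]
#9=a depends on [8:c]
sources: [0:i, 2:u]
N(rest) = Σ N(rest − s) over sources s of rest; N(one piece) = 1:
  size 1 → [6]=1  [9]=1
  size 2 → [2,6]=1  [6,9]=2  [8,9]=1
  size 3 → [2,6,9]=3  [6,8,9]=3  [7,8,9]=1
  size 4 → [2,6,8,9]=6  [5,7,8,9]=1  [6,7,8,9]=4
  size 5 → [2,6,7,8,9]=10  [4,5,7,8,9]=1  [5,6,7,8,9]=5
  size 6 → [2,5,6,7,8,9]=15  [3,4,5,7,8,9]=1  [4,5,6,7,8,9]=6
  size 7 → [1,3,4,5,7,8,9]=1  [2,4,5,6,7,8,9]=21  [3,4,5,6,7,8,9]=7
  size 8 → [0,1,3,4,5,7,8,9]=1  [1,3,4,5,6,7,8,9]=8  [2,3,4,5,6,7,8,9]=28
  first=0(i) contributes 36
  first=2(u) contributes 9
|[w]| = 45

45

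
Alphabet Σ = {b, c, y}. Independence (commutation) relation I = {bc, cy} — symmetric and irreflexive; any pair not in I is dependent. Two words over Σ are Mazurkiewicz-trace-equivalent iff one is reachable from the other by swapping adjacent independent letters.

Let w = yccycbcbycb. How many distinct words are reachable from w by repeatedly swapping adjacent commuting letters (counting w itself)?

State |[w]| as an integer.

drop 0:y onto floor
drop 1:c onto floor
drop 2:c onto {1:c}
drop 3:y onto {0:y}
drop 4:c onto {2:c}
drop 5:b onto {3:y}
drop 6:c onto {4:c}
drop 7:b onto {5:b}
drop 8:y onto {7:b}
drop 9:c onto {6:c}
drop 10:b onto {8:y}
ground layer = {0:y, 1:c}
drop-orders for the pieces not yet dropped (sum over which currently-grounded one goes next):
  1 to go: {9} 1  {10} 1
  2 to go: {6,9} 1  {8,10} 1  {9,10} 2
  3 to go: {4,6,9} 1  {6,9,10} 3  {7,8,10} 1  {8,9,10} 3
  4 to go: {2,4,6,9} 1  {4,6,9,10} 4  {5,7,8,10} 1  {6,8,9,10} 6  {7,8,9,10} 4
  5 to go: {1,2,4,6,9} 1  {2,4,6,9,10} 5  {3,5,7,8,10} 1  {4,6,8,9,10} 10  {5,7,8,9,10} 5  {6,7,8,9,10} 10
  6 to go: {0,3,5,7,8,10} 1  {1,2,4,6,9,10} 6  {2,4,6,8,9,10} 15  {3,5,7,8,9,10} 6  {4,6,7,8,9,10} 20  {5,6,7,8,9,10} 15
  7 to go: {0,3,5,7,8,9,10} 7  {1,2,4,6,8,9,10} 21  {2,4,6,7,8,9,10} 35  {3,5,6,7,8,9,10} 21  {4,5,6,7,8,9,10} 35
  8 to go: {0,3,5,6,7,8,9,10} 28  {1,2,4,6,7,8,9,10} 56  {2,4,5,6,7,8,9,10} 70  {3,4,5,6,7,8,9,10} 56
  9 to go: {0,3,4,5,6,7,8,9,10} 84  {1,2,4,5,6,7,8,9,10} 126  {2,3,4,5,6,7,8,9,10} 126
  if 0:y drops first: 252 orders
  if 1:c drops first: 210 orders
heap linearizations: 462

462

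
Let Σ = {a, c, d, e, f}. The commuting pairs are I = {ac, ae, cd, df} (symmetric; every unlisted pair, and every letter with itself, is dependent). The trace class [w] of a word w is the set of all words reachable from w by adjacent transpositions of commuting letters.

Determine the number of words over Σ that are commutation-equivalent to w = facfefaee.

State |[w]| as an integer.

drop 0:f onto floor
drop 1:a onto {0:f}
drop 2:c onto {0:f}
drop 3:f onto {1:a, 2:c}
drop 4:e onto {3:f}
drop 5:f onto {4:e}
drop 6:a onto {5:f}
drop 7:e onto {5:f}
drop 8:e onto {7:e}
ground layer = {0:f}
drop-orders for the pieces not yet dropped (sum over which currently-grounded one goes next):
  1 to go: {6} 1  {8} 1
  2 to go: {6,8} 2  {7,8} 1
  3 to go: {6,7,8} 3
  4 to go: {5,6,7,8} 3
  5 to go: {4,5,6,7,8} 3
  6 to go: {3,4,5,6,7,8} 3
  7 to go: {1,3,4,5,6,7,8} 3  {2,3,4,5,6,7,8} 3
  if 0:f drops first: 6 orders

6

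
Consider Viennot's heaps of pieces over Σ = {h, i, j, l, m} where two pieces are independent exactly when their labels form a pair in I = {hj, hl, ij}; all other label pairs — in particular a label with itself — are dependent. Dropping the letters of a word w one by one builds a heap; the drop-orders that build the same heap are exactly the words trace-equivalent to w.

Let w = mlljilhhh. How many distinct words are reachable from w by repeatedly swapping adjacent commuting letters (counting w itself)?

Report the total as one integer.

0(m) covers ∅
1(l) covers 0:m
2(l) covers 1:l
3(j) covers 2:l
4(i) covers 2:l
5(l) covers 3:j, 4:i
6(h) covers 4:i
7(h) covers 6:h
8(h) covers 7:h
floor of heap: 0:m
completions by unplaced set U, small U first (add the entries for U minus each lowest piece of U):
  |U|=1: {5}:1  {8}:1
  |U|=2: {3,5}:1  {5,8}:2  {7,8}:1
  |U|=3: {3,5,8}:3  {5,7,8}:3  {6,7,8}:1
  |U|=4: {3,5,7,8}:6  {5,6,7,8}:4
  |U|=5: {3,5,6,7,8}:10  {4,5,6,7,8}:4
  |U|=6: {3,4,5,6,7,8}:14
  |U|=7: {2,3,4,5,6,7,8}:14
  start at 0(m): 14

14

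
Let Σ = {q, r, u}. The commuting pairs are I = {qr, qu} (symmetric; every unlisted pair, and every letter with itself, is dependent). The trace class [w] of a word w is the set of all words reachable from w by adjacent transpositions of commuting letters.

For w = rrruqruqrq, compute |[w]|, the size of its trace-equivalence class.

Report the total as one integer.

0(r) covers ∅
1(r) covers 0:r
2(r) covers 1:r
3(u) covers 2:r
4(q) covers ∅
5(r) covers 3:u
6(u) covers 5:r
7(q) covers 4:q
8(r) covers 6:u
9(q) covers 7:q
floor of heap: 0:r, 4:q
completions by unplaced set U, small U first (add the entries for U minus each lowest piece of U):
  |U|=1: {8}:1  {9}:1
  |U|=2: {6,8}:1  {7,9}:1  {8,9}:2
  |U|=3: {4,7,9}:1  {5,6,8}:1  {6,8,9}:3  {7,8,9}:3
  |U|=4: {3,5,6,8}:1  {4,7,8,9}:4  {5,6,8,9}:4  {6,7,8,9}:6
  |U|=5: {2,3,5,6,8}:1  {3,5,6,8,9}:5  {4,6,7,8,9}:10  {5,6,7,8,9}:10
  |U|=6: {1,2,3,5,6,8}:1  {2,3,5,6,8,9}:6  {3,5,6,7,8,9}:15  {4,5,6,7,8,9}:20
  |U|=7: {0,1,2,3,5,6,8}:1  {1,2,3,5,6,8,9}:7  {2,3,5,6,7,8,9}:21  {3,4,5,6,7,8,9}:35
  |U|=8: {0,1,2,3,5,6,8,9}:8  {1,2,3,5,6,7,8,9}:28  {2,3,4,5,6,7,8,9}:56
  start at 0(r): 84
  start at 4(q): 36
sum over floor = 120

120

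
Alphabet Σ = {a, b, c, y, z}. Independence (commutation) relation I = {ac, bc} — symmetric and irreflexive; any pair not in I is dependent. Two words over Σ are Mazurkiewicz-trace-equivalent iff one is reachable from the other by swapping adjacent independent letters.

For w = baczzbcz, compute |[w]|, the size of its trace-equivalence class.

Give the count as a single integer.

piece 0:b — minimal
piece 1:a rests on {0:b}
piece 2:c — minimal
piece 3:z rests on {1:a, 2:c}
piece 4:z rests on {3:z}
piece 5:b rests on {4:z}
piece 6:c rests on {4:z}
piece 7:z rests on {5:b, 6:c}
minimal pieces: {0:b, 2:c}
ways to finish when only these pieces remain (= sum over removing one remaining piece with nothing left below it):
  1 left: {7}→1
  2 left: {5,7}→1  {6,7}→1
  3 left: {5,6,7}→2
  4 left: {4,5,6,7}→2
  5 left: {3,4,5,6,7}→2
  6 left: {1,3,4,5,6,7}→2  {2,3,4,5,6,7}→2
  placing 0:b first → 4 extensions
  placing 2:c first → 2 extensions
total linear extensions = 6

6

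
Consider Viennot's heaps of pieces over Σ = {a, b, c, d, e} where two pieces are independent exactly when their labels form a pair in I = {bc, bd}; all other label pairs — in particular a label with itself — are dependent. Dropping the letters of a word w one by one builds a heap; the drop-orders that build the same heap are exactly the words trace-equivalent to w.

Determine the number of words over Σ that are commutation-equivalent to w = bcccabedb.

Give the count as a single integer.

8

piece 0:b — minimal
piece 1:c — minimal
piece 2:c rests on {1:c}
piece 3:c rests on {2:c}
piece 4:a rests on {0:b, 3:c}
piece 5:b rests on {4:a}
piece 6:e rests on {5:b}
piece 7:d rests on {6:e}
piece 8:b rests on {6:e}
minimal pieces: {0:b, 1:c}
ways to finish when only these pieces remain (= sum over removing one remaining piece with nothing left below it):
  1 left: {7}→1  {8}→1
  2 left: {7,8}→2
  3 left: {6,7,8}→2
  4 left: {5,6,7,8}→2
  5 left: {4,5,6,7,8}→2
  6 left: {0,4,5,6,7,8}→2  {3,4,5,6,7,8}→2
  7 left: {0,3,4,5,6,7,8}→4  {2,3,4,5,6,7,8}→2
  placing 0:b first → 2 extensions
  placing 1:c first → 6 extensions
total linear extensions = 8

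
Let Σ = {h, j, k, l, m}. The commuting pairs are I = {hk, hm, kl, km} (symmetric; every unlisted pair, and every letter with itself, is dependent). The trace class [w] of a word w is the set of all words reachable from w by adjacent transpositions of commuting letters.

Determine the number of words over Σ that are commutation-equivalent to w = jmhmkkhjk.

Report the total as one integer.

90

0(j) covers ∅
1(m) covers 0:j
2(h) covers 0:j
3(m) covers 1:m
4(k) covers 0:j
5(k) covers 4:k
6(h) covers 2:h
7(j) covers 3:m, 5:k, 6:h
8(k) covers 7:j
floor of heap: 0:j
completions by unplaced set U, small U first (add the entries for U minus each lowest piece of U):
  |U|=1: {8}:1
  |U|=2: {7,8}:1
  |U|=3: {3,7,8}:1  {5,7,8}:1  {6,7,8}:1
  |U|=4: {1,3,7,8}:1  {2,6,7,8}:1  {3,5,7,8}:2  {3,6,7,8}:2  {4,5,7,8}:1  {5,6,7,8}:2
  |U|=5: {1,3,5,7,8}:3  {1,3,6,7,8}:3  {2,3,6,7,8}:3  {2,5,6,7,8}:3  {3,4,5,7,8}:3  {3,5,6,7,8}:6  {4,5,6,7,8}:3
  |U|=6: {1,2,3,6,7,8}:6  {1,3,4,5,7,8}:6  {1,3,5,6,7,8}:12  {2,3,5,6,7,8}:12  {2,4,5,6,7,8}:6  {3,4,5,6,7,8}:12
  |U|=7: {1,2,3,5,6,7,8}:30  {1,3,4,5,6,7,8}:30  {2,3,4,5,6,7,8}:30
  start at 0(j): 90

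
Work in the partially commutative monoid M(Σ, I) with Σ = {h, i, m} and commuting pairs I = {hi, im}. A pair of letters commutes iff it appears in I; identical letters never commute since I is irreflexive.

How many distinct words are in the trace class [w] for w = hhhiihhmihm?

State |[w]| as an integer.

#0=h has no predecessor
#1=h depends on [0:h]
#2=h depends on [1:h]
#3=i has no predecessor
#4=i depends on [3:i]
#5=h depends on [2:h]
#6=h depends on [5:h]
#7=m depends on [6:h]
#8=i depends on [4:i]
#9=h depends on [7:m]
#10=m depends on [9:h]
sources: [0:h, 3:i]
N(rest) = Σ N(rest − s) over sources s of rest; N(one piece) = 1:
  size 1 → [8]=1  [10]=1
  size 2 → [4,8]=1  [8,10]=2  [9,10]=1
  size 3 → [3,4,8]=1  [4,8,10]=3  [7,9,10]=1  [8,9,10]=3
  size 4 → [3,4,8,10]=4  [4,8,9,10]=6  [6,7,9,10]=1  [7,8,9,10]=4
  size 5 → [3,4,8,9,10]=10  [4,7,8,9,10]=10  [5,6,7,9,10]=1  [6,7,8,9,10]=5
  size 6 → [2,5,6,7,9,10]=1  [3,4,7,8,9,10]=20  [4,6,7,8,9,10]=15  [5,6,7,8,9,10]=6
  size 7 → [1,2,5,6,7,9,10]=1  [2,5,6,7,8,9,10]=7  [3,4,6,7,8,9,10]=35  [4,5,6,7,8,9,10]=21
  size 8 → [0,1,2,5,6,7,9,10]=1  [1,2,5,6,7,8,9,10]=8  [2,4,5,6,7,8,9,10]=28  [3,4,5,6,7,8,9,10]=56
  size 9 → [0,1,2,5,6,7,8,9,10]=9  [1,2,4,5,6,7,8,9,10]=36  [2,3,4,5,6,7,8,9,10]=84
  first=0(h) contributes 120
  first=3(i) contributes 45
|[w]| = 165

165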